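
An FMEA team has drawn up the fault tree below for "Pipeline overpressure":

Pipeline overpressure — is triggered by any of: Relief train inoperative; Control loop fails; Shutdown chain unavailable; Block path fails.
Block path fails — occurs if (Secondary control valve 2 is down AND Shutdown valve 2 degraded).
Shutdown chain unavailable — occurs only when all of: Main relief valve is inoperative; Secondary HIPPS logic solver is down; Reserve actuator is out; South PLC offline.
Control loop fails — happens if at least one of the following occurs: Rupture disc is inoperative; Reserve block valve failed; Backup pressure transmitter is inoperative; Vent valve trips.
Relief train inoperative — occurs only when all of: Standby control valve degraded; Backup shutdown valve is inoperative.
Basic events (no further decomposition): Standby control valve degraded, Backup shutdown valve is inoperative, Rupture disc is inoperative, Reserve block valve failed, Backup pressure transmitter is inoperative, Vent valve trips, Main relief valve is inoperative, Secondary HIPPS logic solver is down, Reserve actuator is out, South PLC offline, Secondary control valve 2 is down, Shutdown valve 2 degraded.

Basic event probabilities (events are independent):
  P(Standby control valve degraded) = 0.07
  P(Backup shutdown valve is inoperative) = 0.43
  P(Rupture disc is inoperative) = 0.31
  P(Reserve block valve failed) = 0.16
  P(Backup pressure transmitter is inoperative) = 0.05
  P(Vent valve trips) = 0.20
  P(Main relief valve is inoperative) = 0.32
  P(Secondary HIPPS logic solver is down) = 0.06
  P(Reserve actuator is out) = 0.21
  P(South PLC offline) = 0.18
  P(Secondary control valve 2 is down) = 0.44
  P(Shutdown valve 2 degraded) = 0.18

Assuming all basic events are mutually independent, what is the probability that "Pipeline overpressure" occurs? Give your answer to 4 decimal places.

P(Relief train inoperative) [AND] = 0.07 × 0.43 = 0.030100
P(Control loop fails) [OR] = 1 − (1−0.31) × (1−0.16) × (1−0.05) × (1−0.20) = 0.559504
P(Shutdown chain unavailable) [AND] = 0.32 × 0.06 × 0.21 × 0.18 = 0.000726
P(Block path fails) [AND] = 0.44 × 0.18 = 0.079200
P(Pipeline overpressure) [OR] = 1 − (1−0.030100) × (1−0.559504) × (1−0.000726) × (1−0.079200) = 0.606886
Rounded to 4 decimal places: P(Pipeline overpressure) ≈ 0.6069.

0.6069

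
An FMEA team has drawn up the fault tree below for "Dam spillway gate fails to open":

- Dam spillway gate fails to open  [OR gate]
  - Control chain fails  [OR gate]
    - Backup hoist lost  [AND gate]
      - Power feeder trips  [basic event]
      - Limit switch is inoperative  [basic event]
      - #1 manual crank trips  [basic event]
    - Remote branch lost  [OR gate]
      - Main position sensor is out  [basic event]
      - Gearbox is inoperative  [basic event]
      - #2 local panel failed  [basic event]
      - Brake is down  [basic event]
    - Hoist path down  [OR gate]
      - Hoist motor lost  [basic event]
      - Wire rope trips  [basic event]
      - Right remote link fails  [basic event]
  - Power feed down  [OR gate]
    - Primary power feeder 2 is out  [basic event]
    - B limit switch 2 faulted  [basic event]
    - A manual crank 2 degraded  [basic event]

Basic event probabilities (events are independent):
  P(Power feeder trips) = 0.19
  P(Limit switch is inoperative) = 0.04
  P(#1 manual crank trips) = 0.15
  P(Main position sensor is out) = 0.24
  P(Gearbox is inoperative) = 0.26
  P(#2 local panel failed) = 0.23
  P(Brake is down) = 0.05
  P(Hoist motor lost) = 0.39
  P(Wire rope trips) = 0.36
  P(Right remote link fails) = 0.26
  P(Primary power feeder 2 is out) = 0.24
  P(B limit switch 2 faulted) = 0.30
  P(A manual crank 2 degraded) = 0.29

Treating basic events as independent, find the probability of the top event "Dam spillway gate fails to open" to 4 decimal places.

0.9552

P(Backup hoist lost) [AND] = 0.19 × 0.04 × 0.15 = 0.001140
P(Remote branch lost) [OR] = 1 − (1−0.24) × (1−0.26) × (1−0.23) × (1−0.05) = 0.588604
P(Hoist path down) [OR] = 1 − (1−0.39) × (1−0.36) × (1−0.26) = 0.711104
P(Control chain fails) [OR] = 1 − (1−0.001140) × (1−0.588604) × (1−0.711104) = 0.881285
P(Power feed down) [OR] = 1 − (1−0.24) × (1−0.30) × (1−0.29) = 0.622280
P(Dam spillway gate fails to open) [OR] = 1 − (1−0.881285) × (1−0.622280) = 0.955159
Rounded to 4 decimal places: P(Dam spillway gate fails to open) ≈ 0.9552.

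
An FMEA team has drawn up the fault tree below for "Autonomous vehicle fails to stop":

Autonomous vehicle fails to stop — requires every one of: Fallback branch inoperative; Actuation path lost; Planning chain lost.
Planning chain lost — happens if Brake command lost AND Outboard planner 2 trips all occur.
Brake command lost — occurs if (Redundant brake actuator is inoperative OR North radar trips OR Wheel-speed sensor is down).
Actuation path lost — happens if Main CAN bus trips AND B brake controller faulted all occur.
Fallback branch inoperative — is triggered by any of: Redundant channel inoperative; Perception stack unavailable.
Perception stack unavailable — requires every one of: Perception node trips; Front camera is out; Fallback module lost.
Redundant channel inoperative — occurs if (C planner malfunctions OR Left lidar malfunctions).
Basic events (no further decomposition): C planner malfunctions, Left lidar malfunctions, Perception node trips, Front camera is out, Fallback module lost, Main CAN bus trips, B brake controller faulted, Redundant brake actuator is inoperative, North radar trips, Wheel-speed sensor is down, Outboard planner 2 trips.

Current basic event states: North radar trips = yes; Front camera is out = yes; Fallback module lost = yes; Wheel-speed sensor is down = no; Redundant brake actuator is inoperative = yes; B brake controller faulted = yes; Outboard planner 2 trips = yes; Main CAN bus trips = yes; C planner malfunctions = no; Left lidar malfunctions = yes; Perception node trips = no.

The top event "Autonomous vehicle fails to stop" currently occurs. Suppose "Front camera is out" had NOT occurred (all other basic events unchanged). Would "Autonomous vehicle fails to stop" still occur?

Yes

Counterfactual: set "Front camera is out" to not occurred.
Redundant channel inoperative [OR]: C planner malfunctions=not, Left lidar malfunctions=occurs → at least one input occurs → occurs.
Perception stack unavailable [AND]: Perception node trips=not, Front camera is out=not, Fallback module lost=occurs → not all inputs occur → does not occur.
Fallback branch inoperative [OR]: Redundant channel inoperative=occurs, Perception stack unavailable=not → at least one input occurs → occurs.
Actuation path lost [AND]: Main CAN bus trips=occurs, B brake controller faulted=occurs → all inputs occur → occurs.
Brake command lost [OR]: Redundant brake actuator is inoperative=occurs, North radar trips=occurs, Wheel-speed sensor is down=not → at least one input occurs → occurs.
Planning chain lost [AND]: Brake command lost=occurs, Outboard planner 2 trips=occurs → all inputs occur → occurs.
Autonomous vehicle fails to stop [AND]: Fallback branch inoperative=occurs, Actuation path lost=occurs, Planning chain lost=occurs → all inputs occur → occurs.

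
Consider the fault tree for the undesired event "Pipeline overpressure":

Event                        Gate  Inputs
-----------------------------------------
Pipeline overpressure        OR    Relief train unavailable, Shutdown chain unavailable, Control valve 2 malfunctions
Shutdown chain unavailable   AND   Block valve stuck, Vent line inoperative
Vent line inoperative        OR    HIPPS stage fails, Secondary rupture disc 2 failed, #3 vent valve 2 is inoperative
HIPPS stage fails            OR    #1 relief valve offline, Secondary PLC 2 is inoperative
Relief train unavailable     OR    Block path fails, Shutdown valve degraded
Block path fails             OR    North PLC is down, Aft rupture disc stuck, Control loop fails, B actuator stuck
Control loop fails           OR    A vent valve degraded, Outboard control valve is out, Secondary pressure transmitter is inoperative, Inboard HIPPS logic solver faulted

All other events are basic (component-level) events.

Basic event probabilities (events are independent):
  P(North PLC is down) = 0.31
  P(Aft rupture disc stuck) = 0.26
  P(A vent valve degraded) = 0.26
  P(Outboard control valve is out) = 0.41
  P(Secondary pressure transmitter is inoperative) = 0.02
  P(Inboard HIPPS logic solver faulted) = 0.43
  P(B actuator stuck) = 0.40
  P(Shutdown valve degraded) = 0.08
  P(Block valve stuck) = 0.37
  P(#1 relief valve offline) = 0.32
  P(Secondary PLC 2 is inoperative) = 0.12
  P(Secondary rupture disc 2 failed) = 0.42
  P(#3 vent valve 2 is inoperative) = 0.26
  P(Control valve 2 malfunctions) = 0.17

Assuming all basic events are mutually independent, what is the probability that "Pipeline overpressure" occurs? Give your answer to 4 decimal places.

0.9586

P(Control loop fails) [OR] = 1 − (1−0.26) × (1−0.41) × (1−0.02) × (1−0.43) = 0.756115
P(Block path fails) [OR] = 1 − (1−0.31) × (1−0.26) × (1−0.756115) × (1−0.40) = 0.925283
P(Relief train unavailable) [OR] = 1 − (1−0.925283) × (1−0.08) = 0.931260
P(HIPPS stage fails) [OR] = 1 − (1−0.32) × (1−0.12) = 0.401600
P(Vent line inoperative) [OR] = 1 − (1−0.401600) × (1−0.42) × (1−0.26) = 0.743167
P(Shutdown chain unavailable) [AND] = 0.37 × 0.743167 = 0.274972
P(Pipeline overpressure) [OR] = 1 − (1−0.931260) × (1−0.274972) × (1−0.17) = 0.958634
Rounded to 4 decimal places: P(Pipeline overpressure) ≈ 0.9586.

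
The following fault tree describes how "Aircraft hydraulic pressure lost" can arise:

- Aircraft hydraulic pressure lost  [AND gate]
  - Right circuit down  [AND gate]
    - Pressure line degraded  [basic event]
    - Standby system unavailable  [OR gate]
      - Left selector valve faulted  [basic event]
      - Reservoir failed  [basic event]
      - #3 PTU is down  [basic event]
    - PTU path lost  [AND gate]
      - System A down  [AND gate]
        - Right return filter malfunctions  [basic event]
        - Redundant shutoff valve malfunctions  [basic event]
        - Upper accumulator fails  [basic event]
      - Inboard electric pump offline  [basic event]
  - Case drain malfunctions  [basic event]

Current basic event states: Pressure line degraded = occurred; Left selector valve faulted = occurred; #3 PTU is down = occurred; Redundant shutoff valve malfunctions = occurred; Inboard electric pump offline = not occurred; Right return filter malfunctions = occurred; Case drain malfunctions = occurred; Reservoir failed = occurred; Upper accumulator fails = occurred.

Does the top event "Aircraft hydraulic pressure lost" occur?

Standby system unavailable [OR]: Left selector valve faulted=occurs, Reservoir failed=occurs, #3 PTU is down=occurs → at least one input occurs → occurs.
System A down [AND]: Right return filter malfunctions=occurs, Redundant shutoff valve malfunctions=occurs, Upper accumulator fails=occurs → all inputs occur → occurs.
PTU path lost [AND]: System A down=occurs, Inboard electric pump offline=not → not all inputs occur → does not occur.
Right circuit down [AND]: Pressure line degraded=occurs, Standby system unavailable=occurs, PTU path lost=not → not all inputs occur → does not occur.
Aircraft hydraulic pressure lost [AND]: Right circuit down=not, Case drain malfunctions=occurs → not all inputs occur → does not occur.

No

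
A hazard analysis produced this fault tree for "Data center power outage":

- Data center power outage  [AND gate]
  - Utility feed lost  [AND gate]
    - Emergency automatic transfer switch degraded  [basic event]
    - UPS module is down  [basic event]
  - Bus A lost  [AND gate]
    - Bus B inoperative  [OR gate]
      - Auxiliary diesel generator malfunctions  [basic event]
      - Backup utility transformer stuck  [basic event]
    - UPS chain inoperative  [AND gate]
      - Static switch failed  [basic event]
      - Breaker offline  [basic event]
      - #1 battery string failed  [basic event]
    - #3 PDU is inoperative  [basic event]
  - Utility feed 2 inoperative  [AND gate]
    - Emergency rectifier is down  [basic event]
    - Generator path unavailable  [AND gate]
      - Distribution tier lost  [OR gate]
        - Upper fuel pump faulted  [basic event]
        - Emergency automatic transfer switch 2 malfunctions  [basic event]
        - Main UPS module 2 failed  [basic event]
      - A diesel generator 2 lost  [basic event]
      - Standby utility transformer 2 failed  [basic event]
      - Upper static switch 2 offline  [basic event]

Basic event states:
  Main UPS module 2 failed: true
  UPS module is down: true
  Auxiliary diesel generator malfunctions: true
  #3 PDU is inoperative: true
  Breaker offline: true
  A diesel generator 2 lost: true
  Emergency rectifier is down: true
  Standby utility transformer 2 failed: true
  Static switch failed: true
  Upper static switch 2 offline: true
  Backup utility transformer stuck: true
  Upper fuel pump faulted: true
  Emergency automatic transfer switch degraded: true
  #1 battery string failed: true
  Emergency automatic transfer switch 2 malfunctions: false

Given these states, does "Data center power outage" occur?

Utility feed lost [AND]: Emergency automatic transfer switch degraded=occurs, UPS module is down=occurs → all inputs occur → occurs.
Bus B inoperative [OR]: Auxiliary diesel generator malfunctions=occurs, Backup utility transformer stuck=occurs → at least one input occurs → occurs.
UPS chain inoperative [AND]: Static switch failed=occurs, Breaker offline=occurs, #1 battery string failed=occurs → all inputs occur → occurs.
Bus A lost [AND]: Bus B inoperative=occurs, UPS chain inoperative=occurs, #3 PDU is inoperative=occurs → all inputs occur → occurs.
Distribution tier lost [OR]: Upper fuel pump faulted=occurs, Emergency automatic transfer switch 2 malfunctions=not, Main UPS module 2 failed=occurs → at least one input occurs → occurs.
Generator path unavailable [AND]: Distribution tier lost=occurs, A diesel generator 2 lost=occurs, Standby utility transformer 2 failed=occurs, Upper static switch 2 offline=occurs → all inputs occur → occurs.
Utility feed 2 inoperative [AND]: Emergency rectifier is down=occurs, Generator path unavailable=occurs → all inputs occur → occurs.
Data center power outage [AND]: Utility feed lost=occurs, Bus A lost=occurs, Utility feed 2 inoperative=occurs → all inputs occur → occurs.

Yes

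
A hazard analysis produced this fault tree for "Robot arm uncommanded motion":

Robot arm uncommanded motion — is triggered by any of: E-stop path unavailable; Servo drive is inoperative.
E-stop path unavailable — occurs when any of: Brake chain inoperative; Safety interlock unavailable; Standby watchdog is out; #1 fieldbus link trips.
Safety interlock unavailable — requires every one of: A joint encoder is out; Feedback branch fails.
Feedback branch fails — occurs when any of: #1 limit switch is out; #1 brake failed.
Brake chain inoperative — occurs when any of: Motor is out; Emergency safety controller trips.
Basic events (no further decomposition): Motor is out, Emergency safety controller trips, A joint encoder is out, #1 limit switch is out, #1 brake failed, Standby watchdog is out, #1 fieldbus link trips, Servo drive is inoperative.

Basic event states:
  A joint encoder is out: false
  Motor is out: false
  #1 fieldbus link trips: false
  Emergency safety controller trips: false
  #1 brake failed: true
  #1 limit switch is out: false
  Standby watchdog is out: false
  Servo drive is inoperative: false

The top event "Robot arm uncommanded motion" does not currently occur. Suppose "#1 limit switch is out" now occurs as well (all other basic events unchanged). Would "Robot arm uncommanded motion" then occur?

Counterfactual: set "#1 limit switch is out" to occurred.
Brake chain inoperative [OR]: Motor is out=not, Emergency safety controller trips=not → no input occurs → does not occur.
Feedback branch fails [OR]: #1 limit switch is out=occurs, #1 brake failed=occurs → at least one input occurs → occurs.
Safety interlock unavailable [AND]: A joint encoder is out=not, Feedback branch fails=occurs → not all inputs occur → does not occur.
E-stop path unavailable [OR]: Brake chain inoperative=not, Safety interlock unavailable=not, Standby watchdog is out=not, #1 fieldbus link trips=not → no input occurs → does not occur.
Robot arm uncommanded motion [OR]: E-stop path unavailable=not, Servo drive is inoperative=not → no input occurs → does not occur.

No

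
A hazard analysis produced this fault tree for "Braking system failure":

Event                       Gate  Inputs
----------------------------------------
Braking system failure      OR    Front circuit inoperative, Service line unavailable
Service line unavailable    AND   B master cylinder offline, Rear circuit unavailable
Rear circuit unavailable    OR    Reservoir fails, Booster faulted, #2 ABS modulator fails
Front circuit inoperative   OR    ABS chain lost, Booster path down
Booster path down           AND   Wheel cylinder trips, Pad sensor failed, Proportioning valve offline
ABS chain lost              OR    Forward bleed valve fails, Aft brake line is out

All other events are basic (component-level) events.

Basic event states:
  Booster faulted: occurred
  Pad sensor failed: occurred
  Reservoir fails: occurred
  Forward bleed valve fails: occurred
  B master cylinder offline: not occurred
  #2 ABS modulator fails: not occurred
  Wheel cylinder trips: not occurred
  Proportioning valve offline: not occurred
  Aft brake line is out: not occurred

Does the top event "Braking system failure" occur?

ABS chain lost [OR]: Forward bleed valve fails=occurs, Aft brake line is out=not → at least one input occurs → occurs.
Booster path down [AND]: Wheel cylinder trips=not, Pad sensor failed=occurs, Proportioning valve offline=not → not all inputs occur → does not occur.
Front circuit inoperative [OR]: ABS chain lost=occurs, Booster path down=not → at least one input occurs → occurs.
Rear circuit unavailable [OR]: Reservoir fails=occurs, Booster faulted=occurs, #2 ABS modulator fails=not → at least one input occurs → occurs.
Service line unavailable [AND]: B master cylinder offline=not, Rear circuit unavailable=occurs → not all inputs occur → does not occur.
Braking system failure [OR]: Front circuit inoperative=occurs, Service line unavailable=not → at least one input occurs → occurs.

Yes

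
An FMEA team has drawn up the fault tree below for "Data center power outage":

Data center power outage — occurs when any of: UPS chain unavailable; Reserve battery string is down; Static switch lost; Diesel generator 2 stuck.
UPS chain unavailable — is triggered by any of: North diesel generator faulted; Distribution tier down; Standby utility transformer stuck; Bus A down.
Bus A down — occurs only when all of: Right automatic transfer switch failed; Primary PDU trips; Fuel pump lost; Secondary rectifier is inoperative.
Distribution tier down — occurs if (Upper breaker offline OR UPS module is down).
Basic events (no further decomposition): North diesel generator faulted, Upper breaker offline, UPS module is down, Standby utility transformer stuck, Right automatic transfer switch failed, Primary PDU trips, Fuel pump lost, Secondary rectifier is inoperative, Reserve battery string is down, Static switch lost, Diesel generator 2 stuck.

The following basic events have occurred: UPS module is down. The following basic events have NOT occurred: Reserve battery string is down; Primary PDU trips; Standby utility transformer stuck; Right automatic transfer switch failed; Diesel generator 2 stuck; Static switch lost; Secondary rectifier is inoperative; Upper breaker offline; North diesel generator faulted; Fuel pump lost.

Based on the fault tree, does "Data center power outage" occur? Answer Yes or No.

Distribution tier down [OR]: Upper breaker offline=not, UPS module is down=occurs → at least one input occurs → occurs.
Bus A down [AND]: Right automatic transfer switch failed=not, Primary PDU trips=not, Fuel pump lost=not, Secondary rectifier is inoperative=not → not all inputs occur → does not occur.
UPS chain unavailable [OR]: North diesel generator faulted=not, Distribution tier down=occurs, Standby utility transformer stuck=not, Bus A down=not → at least one input occurs → occurs.
Data center power outage [OR]: UPS chain unavailable=occurs, Reserve battery string is down=not, Static switch lost=not, Diesel generator 2 stuck=not → at least one input occurs → occurs.

Yes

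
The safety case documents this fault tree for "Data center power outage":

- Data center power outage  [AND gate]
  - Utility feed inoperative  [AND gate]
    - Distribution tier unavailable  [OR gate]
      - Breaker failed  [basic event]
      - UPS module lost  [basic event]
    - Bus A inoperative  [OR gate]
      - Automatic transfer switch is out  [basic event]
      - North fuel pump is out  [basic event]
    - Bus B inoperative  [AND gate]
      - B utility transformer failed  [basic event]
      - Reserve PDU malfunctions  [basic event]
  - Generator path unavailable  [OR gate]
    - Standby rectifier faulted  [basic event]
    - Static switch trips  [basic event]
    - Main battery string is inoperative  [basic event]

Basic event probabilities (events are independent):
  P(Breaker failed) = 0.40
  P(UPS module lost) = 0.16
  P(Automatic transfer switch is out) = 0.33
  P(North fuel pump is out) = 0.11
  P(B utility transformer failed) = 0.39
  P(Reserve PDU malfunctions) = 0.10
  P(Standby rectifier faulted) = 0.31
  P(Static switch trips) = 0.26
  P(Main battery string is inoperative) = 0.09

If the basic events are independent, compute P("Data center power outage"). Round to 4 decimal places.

0.0042

P(Distribution tier unavailable) [OR] = 1 − (1−0.40) × (1−0.16) = 0.496000
P(Bus A inoperative) [OR] = 1 − (1−0.33) × (1−0.11) = 0.403700
P(Bus B inoperative) [AND] = 0.39 × 0.10 = 0.039000
P(Utility feed inoperative) [AND] = 0.496000 × 0.403700 × 0.039000 = 0.007809
P(Generator path unavailable) [OR] = 1 − (1−0.31) × (1−0.26) × (1−0.09) = 0.535354
P(Data center power outage) [AND] = 0.007809 × 0.535354 = 0.004181
Rounded to 4 decimal places: P(Data center power outage) ≈ 0.0042.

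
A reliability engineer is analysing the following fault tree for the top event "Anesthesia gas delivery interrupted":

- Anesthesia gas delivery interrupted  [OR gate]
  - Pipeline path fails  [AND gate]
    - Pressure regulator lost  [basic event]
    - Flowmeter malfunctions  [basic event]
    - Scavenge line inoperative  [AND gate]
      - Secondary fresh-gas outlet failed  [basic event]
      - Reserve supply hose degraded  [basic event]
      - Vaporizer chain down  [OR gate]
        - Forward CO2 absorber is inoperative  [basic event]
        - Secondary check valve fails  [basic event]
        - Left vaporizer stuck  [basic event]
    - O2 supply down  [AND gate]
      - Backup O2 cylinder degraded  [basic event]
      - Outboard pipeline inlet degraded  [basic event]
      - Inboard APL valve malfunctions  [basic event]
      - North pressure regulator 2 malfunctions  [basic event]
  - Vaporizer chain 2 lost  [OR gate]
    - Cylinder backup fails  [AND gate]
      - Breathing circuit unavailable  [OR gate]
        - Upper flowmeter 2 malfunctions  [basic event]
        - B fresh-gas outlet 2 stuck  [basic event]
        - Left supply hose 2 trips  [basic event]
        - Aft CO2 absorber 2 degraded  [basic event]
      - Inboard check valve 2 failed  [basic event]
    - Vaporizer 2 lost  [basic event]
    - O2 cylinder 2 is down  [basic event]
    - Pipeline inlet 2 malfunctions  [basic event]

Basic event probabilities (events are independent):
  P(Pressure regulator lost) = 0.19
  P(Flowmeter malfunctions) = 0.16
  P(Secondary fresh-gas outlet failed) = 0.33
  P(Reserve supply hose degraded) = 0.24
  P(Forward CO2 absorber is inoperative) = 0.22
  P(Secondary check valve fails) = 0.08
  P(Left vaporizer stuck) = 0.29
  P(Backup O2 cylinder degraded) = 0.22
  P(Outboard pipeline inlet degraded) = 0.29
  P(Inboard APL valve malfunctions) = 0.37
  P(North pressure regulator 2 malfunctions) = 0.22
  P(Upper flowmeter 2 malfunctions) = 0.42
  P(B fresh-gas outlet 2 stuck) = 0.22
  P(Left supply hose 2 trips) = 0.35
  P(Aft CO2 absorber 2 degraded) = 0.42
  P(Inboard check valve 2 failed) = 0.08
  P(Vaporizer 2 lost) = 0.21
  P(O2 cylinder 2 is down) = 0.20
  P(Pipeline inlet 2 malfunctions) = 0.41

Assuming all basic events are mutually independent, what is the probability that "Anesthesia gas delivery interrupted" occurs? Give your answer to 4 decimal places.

0.6519

P(Vaporizer chain down) [OR] = 1 − (1−0.22) × (1−0.08) × (1−0.29) = 0.490504
P(Scavenge line inoperative) [AND] = 0.33 × 0.24 × 0.490504 = 0.038848
P(O2 supply down) [AND] = 0.22 × 0.29 × 0.37 × 0.22 = 0.005193
P(Pipeline path fails) [AND] = 0.19 × 0.16 × 0.038848 × 0.005193 = 0.000006
P(Breathing circuit unavailable) [OR] = 1 − (1−0.42) × (1−0.22) × (1−0.35) × (1−0.42) = 0.829445
P(Cylinder backup fails) [AND] = 0.829445 × 0.08 = 0.066356
P(Vaporizer chain 2 lost) [OR] = 1 − (1−0.066356) × (1−0.21) × (1−0.20) × (1−0.41) = 0.651863
P(Anesthesia gas delivery interrupted) [OR] = 1 − (1−0.000006) × (1−0.651863) = 0.651865
Rounded to 4 decimal places: P(Anesthesia gas delivery interrupted) ≈ 0.6519.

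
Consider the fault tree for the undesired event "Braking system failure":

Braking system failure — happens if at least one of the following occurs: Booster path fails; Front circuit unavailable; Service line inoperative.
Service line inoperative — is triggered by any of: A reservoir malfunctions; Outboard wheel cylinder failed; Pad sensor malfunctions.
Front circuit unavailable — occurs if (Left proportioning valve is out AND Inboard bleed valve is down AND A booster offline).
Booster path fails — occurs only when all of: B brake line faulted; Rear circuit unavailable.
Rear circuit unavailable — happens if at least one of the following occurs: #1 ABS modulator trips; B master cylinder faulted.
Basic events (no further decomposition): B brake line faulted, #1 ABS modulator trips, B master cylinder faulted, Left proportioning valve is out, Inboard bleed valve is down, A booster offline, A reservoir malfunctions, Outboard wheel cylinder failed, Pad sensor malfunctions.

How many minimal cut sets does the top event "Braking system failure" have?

6

Rear circuit unavailable [OR]: union of children's cut sets → 2 cut set(s).
Booster path fails [AND]: one cut set from each child combined → 1 × 2 = 2 cut set(s).
Front circuit unavailable [AND]: one cut set from each child combined → 1 × 1 × 1 = 1 cut set(s).
Service line inoperative [OR]: union of children's cut sets → 3 cut set(s).
Braking system failure [OR]: union of children's cut sets → 6 cut set(s).
Minimal cut sets: {#1 ABS modulator trips, B brake line faulted}; {B brake line faulted, B master cylinder faulted}; {A booster offline, Inboard bleed valve is down, Left proportioning valve is out}; {A reservoir malfunctions}; {Outboard wheel cylinder failed}; {Pad sensor malfunctions}.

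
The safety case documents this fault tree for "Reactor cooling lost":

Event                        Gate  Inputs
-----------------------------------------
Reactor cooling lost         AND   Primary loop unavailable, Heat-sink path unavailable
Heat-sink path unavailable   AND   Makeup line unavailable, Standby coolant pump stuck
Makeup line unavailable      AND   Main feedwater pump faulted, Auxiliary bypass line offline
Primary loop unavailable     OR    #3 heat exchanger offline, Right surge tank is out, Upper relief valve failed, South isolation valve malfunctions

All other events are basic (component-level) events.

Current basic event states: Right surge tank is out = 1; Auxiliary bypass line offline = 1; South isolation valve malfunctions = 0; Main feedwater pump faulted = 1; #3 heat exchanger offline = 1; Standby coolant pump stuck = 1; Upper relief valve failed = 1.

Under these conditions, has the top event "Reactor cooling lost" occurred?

Primary loop unavailable [OR]: #3 heat exchanger offline=occurs, Right surge tank is out=occurs, Upper relief valve failed=occurs, South isolation valve malfunctions=not → at least one input occurs → occurs.
Makeup line unavailable [AND]: Main feedwater pump faulted=occurs, Auxiliary bypass line offline=occurs → all inputs occur → occurs.
Heat-sink path unavailable [AND]: Makeup line unavailable=occurs, Standby coolant pump stuck=occurs → all inputs occur → occurs.
Reactor cooling lost [AND]: Primary loop unavailable=occurs, Heat-sink path unavailable=occurs → all inputs occur → occurs.

Yes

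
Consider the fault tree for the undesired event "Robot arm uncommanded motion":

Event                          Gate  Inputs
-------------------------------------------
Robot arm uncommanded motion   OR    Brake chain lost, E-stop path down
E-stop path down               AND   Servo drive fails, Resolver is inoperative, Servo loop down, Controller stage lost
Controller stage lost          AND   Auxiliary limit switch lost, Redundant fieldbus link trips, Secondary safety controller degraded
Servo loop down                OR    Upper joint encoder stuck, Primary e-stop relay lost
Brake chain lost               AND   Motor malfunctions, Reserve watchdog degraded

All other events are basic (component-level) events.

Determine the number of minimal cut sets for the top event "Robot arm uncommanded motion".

Brake chain lost [AND]: one cut set from each child combined → 1 × 1 = 1 cut set(s).
Servo loop down [OR]: union of children's cut sets → 2 cut set(s).
Controller stage lost [AND]: one cut set from each child combined → 1 × 1 × 1 = 1 cut set(s).
E-stop path down [AND]: one cut set from each child combined → 1 × 1 × 2 × 1 = 2 cut set(s).
Robot arm uncommanded motion [OR]: union of children's cut sets → 3 cut set(s).
Minimal cut sets: {Motor malfunctions, Reserve watchdog degraded}; {Auxiliary limit switch lost, Redundant fieldbus link trips, Resolver is inoperative, Secondary safety controller degraded, Servo drive fails, Upper joint encoder stuck}; {Auxiliary limit switch lost, Primary e-stop relay lost, Redundant fieldbus link trips, Resolver is inoperative, Secondary safety controller degraded, Servo drive fails}.

3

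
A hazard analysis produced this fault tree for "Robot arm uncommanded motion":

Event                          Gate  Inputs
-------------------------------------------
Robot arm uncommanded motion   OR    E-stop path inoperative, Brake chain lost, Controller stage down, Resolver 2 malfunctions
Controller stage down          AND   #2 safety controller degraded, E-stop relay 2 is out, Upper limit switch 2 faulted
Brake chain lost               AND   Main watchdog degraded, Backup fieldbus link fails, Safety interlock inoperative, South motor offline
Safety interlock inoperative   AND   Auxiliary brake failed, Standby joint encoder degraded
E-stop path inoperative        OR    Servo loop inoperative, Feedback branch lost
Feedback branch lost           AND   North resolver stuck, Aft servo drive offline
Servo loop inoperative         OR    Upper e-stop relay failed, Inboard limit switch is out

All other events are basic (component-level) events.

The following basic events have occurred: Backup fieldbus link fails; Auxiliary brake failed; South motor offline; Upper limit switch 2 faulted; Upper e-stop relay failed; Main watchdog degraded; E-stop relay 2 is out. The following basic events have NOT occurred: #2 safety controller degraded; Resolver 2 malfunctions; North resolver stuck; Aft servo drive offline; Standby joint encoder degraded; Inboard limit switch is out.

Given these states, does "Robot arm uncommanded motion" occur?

Yes

Servo loop inoperative [OR]: Upper e-stop relay failed=occurs, Inboard limit switch is out=not → at least one input occurs → occurs.
Feedback branch lost [AND]: North resolver stuck=not, Aft servo drive offline=not → not all inputs occur → does not occur.
E-stop path inoperative [OR]: Servo loop inoperative=occurs, Feedback branch lost=not → at least one input occurs → occurs.
Safety interlock inoperative [AND]: Auxiliary brake failed=occurs, Standby joint encoder degraded=not → not all inputs occur → does not occur.
Brake chain lost [AND]: Main watchdog degraded=occurs, Backup fieldbus link fails=occurs, Safety interlock inoperative=not, South motor offline=occurs → not all inputs occur → does not occur.
Controller stage down [AND]: #2 safety controller degraded=not, E-stop relay 2 is out=occurs, Upper limit switch 2 faulted=occurs → not all inputs occur → does not occur.
Robot arm uncommanded motion [OR]: E-stop path inoperative=occurs, Brake chain lost=not, Controller stage down=not, Resolver 2 malfunctions=not → at least one input occurs → occurs.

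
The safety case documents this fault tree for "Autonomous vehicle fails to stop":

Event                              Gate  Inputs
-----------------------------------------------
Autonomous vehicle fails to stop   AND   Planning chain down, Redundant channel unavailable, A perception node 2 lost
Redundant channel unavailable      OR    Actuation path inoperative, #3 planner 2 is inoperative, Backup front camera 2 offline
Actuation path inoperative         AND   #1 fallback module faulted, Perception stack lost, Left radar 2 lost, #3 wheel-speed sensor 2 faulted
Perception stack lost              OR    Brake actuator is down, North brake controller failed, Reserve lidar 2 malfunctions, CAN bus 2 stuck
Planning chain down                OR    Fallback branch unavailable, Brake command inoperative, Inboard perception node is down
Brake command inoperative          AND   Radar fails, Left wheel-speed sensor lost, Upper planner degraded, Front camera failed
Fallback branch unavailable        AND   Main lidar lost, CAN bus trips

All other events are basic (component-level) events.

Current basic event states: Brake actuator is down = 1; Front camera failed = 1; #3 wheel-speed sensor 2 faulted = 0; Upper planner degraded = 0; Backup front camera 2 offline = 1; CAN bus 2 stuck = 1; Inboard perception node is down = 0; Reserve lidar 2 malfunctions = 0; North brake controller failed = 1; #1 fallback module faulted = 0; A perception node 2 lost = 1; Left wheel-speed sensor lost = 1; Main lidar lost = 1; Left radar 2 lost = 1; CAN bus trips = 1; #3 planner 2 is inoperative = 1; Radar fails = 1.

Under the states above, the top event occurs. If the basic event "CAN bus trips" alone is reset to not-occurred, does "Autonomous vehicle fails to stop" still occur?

Counterfactual: set "CAN bus trips" to not occurred.
Fallback branch unavailable [AND]: Main lidar lost=occurs, CAN bus trips=not → not all inputs occur → does not occur.
Brake command inoperative [AND]: Radar fails=occurs, Left wheel-speed sensor lost=occurs, Upper planner degraded=not, Front camera failed=occurs → not all inputs occur → does not occur.
Planning chain down [OR]: Fallback branch unavailable=not, Brake command inoperative=not, Inboard perception node is down=not → no input occurs → does not occur.
Perception stack lost [OR]: Brake actuator is down=occurs, North brake controller failed=occurs, Reserve lidar 2 malfunctions=not, CAN bus 2 stuck=occurs → at least one input occurs → occurs.
Actuation path inoperative [AND]: #1 fallback module faulted=not, Perception stack lost=occurs, Left radar 2 lost=occurs, #3 wheel-speed sensor 2 faulted=not → not all inputs occur → does not occur.
Redundant channel unavailable [OR]: Actuation path inoperative=not, #3 planner 2 is inoperative=occurs, Backup front camera 2 offline=occurs → at least one input occurs → occurs.
Autonomous vehicle fails to stop [AND]: Planning chain down=not, Redundant channel unavailable=occurs, A perception node 2 lost=occurs → not all inputs occur → does not occur.

No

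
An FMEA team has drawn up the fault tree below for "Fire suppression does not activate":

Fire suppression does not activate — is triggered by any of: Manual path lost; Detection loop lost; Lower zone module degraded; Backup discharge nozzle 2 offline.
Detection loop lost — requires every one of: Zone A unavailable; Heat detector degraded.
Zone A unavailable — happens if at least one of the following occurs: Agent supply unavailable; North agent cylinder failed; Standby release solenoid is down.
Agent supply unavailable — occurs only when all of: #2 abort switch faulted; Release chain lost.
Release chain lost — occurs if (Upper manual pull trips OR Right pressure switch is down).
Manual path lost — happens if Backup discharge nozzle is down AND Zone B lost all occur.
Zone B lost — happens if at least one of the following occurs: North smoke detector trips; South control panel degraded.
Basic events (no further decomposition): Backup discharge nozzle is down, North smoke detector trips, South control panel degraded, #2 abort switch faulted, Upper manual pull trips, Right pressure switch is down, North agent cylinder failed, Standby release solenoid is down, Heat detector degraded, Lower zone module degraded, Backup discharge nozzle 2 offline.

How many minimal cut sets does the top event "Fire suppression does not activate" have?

Zone B lost [OR]: union of children's cut sets → 2 cut set(s).
Manual path lost [AND]: one cut set from each child combined → 1 × 2 = 2 cut set(s).
Release chain lost [OR]: union of children's cut sets → 2 cut set(s).
Agent supply unavailable [AND]: one cut set from each child combined → 1 × 2 = 2 cut set(s).
Zone A unavailable [OR]: union of children's cut sets → 4 cut set(s).
Detection loop lost [AND]: one cut set from each child combined → 4 × 1 = 4 cut set(s).
Fire suppression does not activate [OR]: union of children's cut sets → 8 cut set(s).
Minimal cut sets: {Backup discharge nozzle is down, North smoke detector trips}; {Backup discharge nozzle is down, South control panel degraded}; {#2 abort switch faulted, Heat detector degraded, Upper manual pull trips}; {#2 abort switch faulted, Heat detector degraded, Right pressure switch is down}; {Heat detector degraded, North agent cylinder failed}; {Heat detector degraded, Standby release solenoid is down}; {Lower zone module degraded}; {Backup discharge nozzle 2 offline}.

8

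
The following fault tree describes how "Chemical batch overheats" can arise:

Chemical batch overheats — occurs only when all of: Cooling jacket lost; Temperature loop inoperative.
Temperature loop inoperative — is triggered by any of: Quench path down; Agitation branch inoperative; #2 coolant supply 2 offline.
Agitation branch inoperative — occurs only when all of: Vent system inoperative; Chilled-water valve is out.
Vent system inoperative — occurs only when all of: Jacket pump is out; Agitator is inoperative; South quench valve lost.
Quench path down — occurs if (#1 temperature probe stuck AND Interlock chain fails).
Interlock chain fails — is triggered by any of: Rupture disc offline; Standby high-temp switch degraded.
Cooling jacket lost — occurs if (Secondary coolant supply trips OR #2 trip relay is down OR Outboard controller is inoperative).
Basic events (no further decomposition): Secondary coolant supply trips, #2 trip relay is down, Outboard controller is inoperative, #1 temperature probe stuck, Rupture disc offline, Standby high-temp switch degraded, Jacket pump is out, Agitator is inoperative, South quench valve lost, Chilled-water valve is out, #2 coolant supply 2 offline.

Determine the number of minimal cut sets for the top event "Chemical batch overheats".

Cooling jacket lost [OR]: union of children's cut sets → 3 cut set(s).
Interlock chain fails [OR]: union of children's cut sets → 2 cut set(s).
Quench path down [AND]: one cut set from each child combined → 1 × 2 = 2 cut set(s).
Vent system inoperative [AND]: one cut set from each child combined → 1 × 1 × 1 = 1 cut set(s).
Agitation branch inoperative [AND]: one cut set from each child combined → 1 × 1 = 1 cut set(s).
Temperature loop inoperative [OR]: union of children's cut sets → 4 cut set(s).
Chemical batch overheats [AND]: one cut set from each child combined → 3 × 4 = 12 cut set(s).

12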